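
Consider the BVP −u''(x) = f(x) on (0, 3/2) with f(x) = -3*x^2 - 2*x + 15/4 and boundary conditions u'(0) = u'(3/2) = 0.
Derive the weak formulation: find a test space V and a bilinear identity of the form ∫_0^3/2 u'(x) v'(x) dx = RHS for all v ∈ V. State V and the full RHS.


V = H^1(0, 3/2) (no boundary constraint on v; u is determined up to an additive constant); weak form: ∫_0^3/2 u'v' dx = ∫_0^3/2 (-3*x^2 - 2*x + 15/4) v dx for all v ∈ V.

Multiply both sides by a test function v and integrate from 0 to 3/2:
  ∫_0^3/2 −u''(x) v(x) dx = ∫_0^3/2 f(x) v(x) dx.
Integrate the LHS by parts once:
  ∫_0^3/2 −u'' v dx = −[u'(x) v(x)]_0^3/2 + ∫_0^3/2 u'(x) v'(x) dx.
Thus ∫_0^3/2 u'(x) v'(x) dx = ∫_0^3/2 f(x) v(x) dx + [u'(x) v(x)]_0^3/2.
Choose V so that boundary terms are either known or forced to vanish.
u has homogeneous Neumann: u'(0) = u'(3/2) = 0. So [u' v]_0^3/2 = 0·v(3/2) − 0·v(0) = 0 for any v; take V = H^1(0, 3/2).
Weak formulation: find u (satisfying any essential BC) such that ∫_0^3/2 u'(x) v'(x) dx = ∫_0^3/2 f v dx for all v ∈ V (homogeneous Neumann, so boundary terms vanish).
Substituting f(x) = -3*x^2 - 2*x + 15/4, the right-hand side is ∫_0^3/2 (-3*x^2 - 2*x + 15/4) v dx.
Compatibility check (pure Neumann): taking v ≡ 1 ∈ V gives 0 = ∫_0^3/2 f dx + (0) − (0), i.e. ∫_0^3/2 f dx must equal u'(0) − u'(3/2) = 0. Indeed ∫_0^3/2 (-3*x^2 - 2*x + 15/4) dx = 0, so the data are compatible. The solution is then unique only up to an additive constant (fix it e.g. by requiring ∫_0^3/2 u dx = 0).


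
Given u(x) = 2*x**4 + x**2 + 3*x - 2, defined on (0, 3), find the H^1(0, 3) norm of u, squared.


||u||_{H^1}^2 = 474315/14

The H^1 norm (squared) on an interval (0, L) is
  ||u||_{H^1}^2 = ∫_0^L u(x)^2 dx + ∫_0^L u'(x)^2 dx.
Compute u'(x) = 8*x**3 + 2*x + 3.
Then u(x)^2 = 4*x**8 + 4*x**6 + 12*x**5 - 7*x**4 + 6*x**3 + 5*x**2 - 12*x + 4 and u'(x)^2 = 64*x**6 + 32*x**4 + 48*x**3 + 4*x**2 + 12*x + 9.
Integrate each monomial from 0 to 3 using ∫_0^3 c·x^n dx = c·3^(n+1)/(n+1):
  ∫_0^3 u(x)^2 dx = ∫_0^3 (4*x^8 + 4*x^6 + 12*x^5 - 7*x^4 + 6*x^3 + 5*x^2 - 12*x + 4) dx. Term by term:
    ∫_0^3 4*x^8 dx = 8748;  ∫_0^3 4*x^6 dx = 8748/7;  ∫_0^3 12*x^5 dx = 1458;
    ∫_0^3 -7*x^4 dx = -1701/5;  ∫_0^3 6*x^3 dx = 243/2;  ∫_0^3 5*x^2 dx = 45;
    ∫_0^3 -12*x dx = -54;  ∫_0^3 4 dx = 12.
  Sum: 8748 + 8748/7 + 1458 − 1701/5 + 243/2 + 45 − 54 + 12 = 786801/70.
  ∫_0^3 u'(x)^2 dx = ∫_0^3 (64*x^6 + 32*x^4 + 48*x^3 + 4*x^2 + 12*x + 9) dx. Term by term:
    ∫_0^3 64*x^6 dx = 139968/7;  ∫_0^3 32*x^4 dx = 7776/5;  ∫_0^3 48*x^3 dx = 972;
    ∫_0^3 4*x^2 dx = 36;  ∫_0^3 12*x dx = 54;  ∫_0^3 9 dx = 27.
  Sum: 139968/7 + 7776/5 + 972 + 36 + 54 + 27 = 792387/35.
Adding: ||u||_{H^1}^2 = 786801/70 + 792387/35 = 474315/14.


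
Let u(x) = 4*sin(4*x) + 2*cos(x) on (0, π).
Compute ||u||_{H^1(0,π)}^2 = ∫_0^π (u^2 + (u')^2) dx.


||u||_{H^1(0,π)}^2 = 256/15 + 140*π

u'(x) = -2*sin(x) + 16*cos(4*x).
Expand u² and (u')² and integrate term by term on (0, π), using: for integers n ≥ 1, ∫_0^π sin²(nx) dx = ∫_0^π cos²(nx) dx = π/2; for n ≠ n', ∫_0^π sin(nx)sin(n'x) dx = ∫_0^π cos(nx)cos(n'x) dx = 0; and by product-to-sum, ∫_0^π sin(nx)cos(n'x) dx = ½∫_0^π [sin((n+n')x) + sin((n−n')x)] dx, which is 0 when n+n' is even and 2n/(n²−n'²) when n+n' is odd (it need not vanish on (0, π)).
  u² squared terms: (2)²·∫cos(x)² dx = 4·π/2 = 2*π;  (4)²·∫sin(4x)² dx = 16·π/2 = 8*π.
  u² cross terms: 2·(2)·(4)·∫cos(x)·sin(4x) dx = 16·(8/15) = 128/15.
  So ∫_0^π u² dx = 2*π + 8*π + 128/15 = 128/15 + 10*π.
  (u')² squared terms: (-2)²·∫sin(x)² dx = 4·π/2 = 2*π;  (16)²·∫cos(4x)² dx = 256·π/2 = 128*π.
  (u')² cross terms: 2·(-2)·(16)·∫sin(x)·cos(4x) dx = -64·(-2/15) = 128/15.
  So ∫_0^π (u')² dx = 2*π + 128*π + 128/15 = 128/15 + 130*π.
||u||_{H^1}^2 = (128/15 + 10*π) + (128/15 + 130*π) = 256/15 + 140*π.


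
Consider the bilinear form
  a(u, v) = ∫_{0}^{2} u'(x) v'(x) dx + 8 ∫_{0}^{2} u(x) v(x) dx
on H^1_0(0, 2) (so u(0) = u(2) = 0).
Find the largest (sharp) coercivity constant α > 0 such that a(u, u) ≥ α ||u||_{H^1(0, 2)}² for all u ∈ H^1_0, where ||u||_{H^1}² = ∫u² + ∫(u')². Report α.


α = 1

Coercivity of a(·,·) on H^1_0(0, 2) means a(u, u) ≥ α ||u||_{H^1}² for every u ∈ H^1_0.
The interval has length L = 2, and Poincaré/coercivity depend only on L. Here a(u, u) = ∫(u')² + (8)·∫u².
Here c = 8 ≥ 1, so a(u,u) = ∫(u')² + c∫u² ≥ ∫(u')² + ∫u² = ||u||_{H^1}², i.e. α = 1 works. No larger α is possible: a(u,u) ≥ α||u||_{H^1}² means (1−α)∫(u')² ≥ (α−c)∫u², and for the modes u_n = sin(nπ(x−x₀)/L) (x₀ the left endpoint) one has ∫u_n²/∫(u_n')² = (L/(nπ))² → 0, so a(u_n,u_n)/||u_n||_{H^1}² → 1. Hence the optimal constant is α = 1.
Therefore α = 1.


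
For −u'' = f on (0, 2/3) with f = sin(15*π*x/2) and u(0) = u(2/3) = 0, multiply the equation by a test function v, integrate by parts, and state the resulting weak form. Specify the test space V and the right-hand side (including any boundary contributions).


V = H^1_0(0, 2/3) (so v(0) = v(2/3) = 0); weak form: ∫_0^2/3 u'v' dx = ∫_0^2/3 (sin(15*π*x/2)) v dx for all v ∈ V.

Multiply both sides by a test function v and integrate from 0 to 2/3:
  ∫_0^2/3 −u''(x) v(x) dx = ∫_0^2/3 f(x) v(x) dx.
Integrate the LHS by parts once:
  ∫_0^2/3 −u'' v dx = −[u'(x) v(x)]_0^2/3 + ∫_0^2/3 u'(x) v'(x) dx.
Thus ∫_0^2/3 u'(x) v'(x) dx = ∫_0^2/3 f(x) v(x) dx + [u'(x) v(x)]_0^2/3.
Choose V so that boundary terms are either known or forced to vanish.
u is Dirichlet: u(0) = u(2/3) = 0. Let V = H^1_0(0, 2/3); then v(0) = v(2/3) = 0, and [u' v]_0^2/3 = 0.
Weak formulation: find u (satisfying any essential BC) such that ∫_0^2/3 u'(x) v'(x) dx = ∫_0^2/3 f v dx for all v ∈ V.
Substituting f(x) = sin(15*π*x/2), the right-hand side is ∫_0^2/3 (sin(15*π*x/2)) v dx.


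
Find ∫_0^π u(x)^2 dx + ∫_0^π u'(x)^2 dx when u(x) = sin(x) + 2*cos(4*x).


||u||_{H^1(0,π)}^2 = -136/15 + 35*π

u'(x) = -8*sin(4*x) + cos(x).
Expand u² and (u')² and integrate term by term on (0, π), using: for integers n ≥ 1, ∫_0^π sin²(nx) dx = ∫_0^π cos²(nx) dx = π/2; for n ≠ n', ∫_0^π sin(nx)sin(n'x) dx = ∫_0^π cos(nx)cos(n'x) dx = 0; and by product-to-sum, ∫_0^π sin(nx)cos(n'x) dx = ½∫_0^π [sin((n+n')x) + sin((n−n')x)] dx, which is 0 when n+n' is even and 2n/(n²−n'²) when n+n' is odd (it need not vanish on (0, π)).
  u² squared terms: (2)²·∫cos(4x)² dx = 4·π/2 = 2*π;  (1)²·∫sin(x)² dx = 1·π/2 = π/2.
  u² cross terms: 2·(2)·(1)·∫cos(4x)·sin(x) dx = 4·(-2/15) = -8/15.
  So ∫_0^π u² dx = 2*π + π/2 − 8/15 = -8/15 + 5*π/2.
  (u')² squared terms: (-8)²·∫sin(4x)² dx = 64·π/2 = 32*π;  (1)²·∫cos(x)² dx = 1·π/2 = π/2.
  (u')² cross terms: 2·(-8)·(1)·∫sin(4x)·cos(x) dx = -16·(8/15) = -128/15.
  So ∫_0^π (u')² dx = 32*π + π/2 − 128/15 = -128/15 + 65*π/2.
||u||_{H^1}^2 = (-8/15 + 5*π/2) + (-128/15 + 65*π/2) = -136/15 + 35*π.


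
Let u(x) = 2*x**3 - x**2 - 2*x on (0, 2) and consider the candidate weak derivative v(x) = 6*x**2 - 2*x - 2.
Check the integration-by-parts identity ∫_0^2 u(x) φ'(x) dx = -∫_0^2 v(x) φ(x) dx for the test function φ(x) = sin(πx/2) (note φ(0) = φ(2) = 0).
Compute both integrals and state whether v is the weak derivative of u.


LHS = -32/π + 192/π^3, RHS = -32/π + 192/π^3. Yes, v = u' weakly.

u(x) = 2*x**3 - x**2 - 2*x, classical derivative u'(x) = 6*x**2 - 2*x - 2.
φ(x) = sin(πx/2), so φ'(x) = π*cos(π*x/2)/2.
Note φ(0) = φ(2) = 0, so the boundary term u·φ vanishes.
LHS = ∫_0^2 u(x) φ'(x) dx = ∫_0^2 (π*x^3*cos(π*x/2) - π*x^2*cos(π*x/2)/2 - π*x*cos(π*x/2)) dx. Term by term:
  ∫_0^2 π*x^3*cos(π*x/2) dx = -48/π + 192/π^3;  ∫_0^2 -π*x*cos(π*x/2) dx = 8/π;  ∫_0^2 -π*x^2*cos(π*x/2)/2 dx = 8/π.
Sum: -48/π + 192/π^3 + 8/π + 8/π = -32/π + 192/π^3.
So LHS = -32/π + 192/π^3.
∫_0^2 v(x) φ(x) dx = ∫_0^2 (6*x^2*sin(π*x/2) - 2*x*sin(π*x/2) - 2*sin(π*x/2)) dx. Term by term:
  ∫_0^2 -2*sin(π*x/2) dx = -8/π;  ∫_0^2 -2*x*sin(π*x/2) dx = -8/π;  ∫_0^2 6*x^2*sin(π*x/2) dx = -192/π^3 + 48/π.
Sum: -8/π − 8/π + -192/π^3 + 48/π = -192/π^3 + 32/π.
So RHS = -∫_0^2 v(x) φ(x) dx = -32/π + 192/π^3.
LHS = RHS, so the identity holds for this test φ.
Moreover u is smooth here and v(x) = u'(x) = 6*x**2 - 2*x - 2 pointwise, so the identity holds for every test function. Hence v is the weak derivative of u.


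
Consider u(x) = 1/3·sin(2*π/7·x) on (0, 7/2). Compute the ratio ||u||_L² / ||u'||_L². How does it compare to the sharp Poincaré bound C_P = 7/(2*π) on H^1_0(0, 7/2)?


||u||_L² / ||u'||_L² = 7/(2*π) = C_P.

u(x) = 1/3·sin(2*π/7·x), so u'(x) = 2*π*cos(2*π*x/7)/21.
Writing u(x) = A·sin(kπx/L) with A = 1/3 and k = 1, use ∫_0^L sin²(kπx/L) dx = L/2 and ∫_0^L cos²(kπx/L) dx = L/2.
u² = 1/9·sin²(2*π/7·x) and (u')² = 4*π^2/441·cos²(2*π/7·x), and each of sin², cos² integrates to L/2 = 7/4 over (0, 7/2).
∫_0^7/2 u² dx = 7/36, so ||u||_L² = sqrt(7)/6.
∫_0^7/2 (u')² dx = π^2/63, so ||u'||_L² = sqrt(7)*π/21.
Ratio ||u||_L² / ||u'||_L² = 7/(2*π).
Sharp Poincaré constant on H^1_0(0, 7/2) is C_P = L/π = 7/(2*π), achieved by sin(2*π/7·x).
This is the k = 1 eigenfunction (up to amplitude), so the ratio equals the sharp Poincaré constant exactly.


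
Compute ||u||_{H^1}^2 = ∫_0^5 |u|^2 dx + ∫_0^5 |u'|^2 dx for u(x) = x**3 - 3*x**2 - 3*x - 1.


||u||_{H^1}^2 = 13025/7

The H^1 norm (squared) on an interval (0, L) is
  ||u||_{H^1}^2 = ∫_0^L u(x)^2 dx + ∫_0^L u'(x)^2 dx.
Compute u'(x) = 3*x**2 - 6*x - 3.
Then u(x)^2 = x**6 - 6*x**5 + 3*x**4 + 16*x**3 + 15*x**2 + 6*x + 1 and u'(x)^2 = 9*x**4 - 36*x**3 + 18*x**2 + 36*x + 9.
Integrate each monomial from 0 to 5 using ∫_0^5 c·x^n dx = c·5^(n+1)/(n+1):
  ∫_0^5 u(x)^2 dx = ∫_0^5 (x^6 - 6*x^5 + 3*x^4 + 16*x^3 + 15*x^2 + 6*x + 1) dx. Term by term:
    ∫_0^5 x^6 dx = 78125/7;  ∫_0^5 -6*x^5 dx = -15625;  ∫_0^5 3*x^4 dx = 1875;
    ∫_0^5 16*x^3 dx = 2500;  ∫_0^5 15*x^2 dx = 625;  ∫_0^5 6*x dx = 75;
    ∫_0^5 1 dx = 5.
  Sum: 78125/7 − 15625 + 1875 + 2500 + 625 + 75 + 5 = 4310/7.
  ∫_0^5 u'(x)^2 dx = ∫_0^5 (9*x^4 - 36*x^3 + 18*x^2 + 36*x + 9) dx. Term by term:
    ∫_0^5 9*x^4 dx = 5625;  ∫_0^5 -36*x^3 dx = -5625;  ∫_0^5 18*x^2 dx = 750;
    ∫_0^5 36*x dx = 450;  ∫_0^5 9 dx = 45.
  Sum: 5625 − 5625 + 750 + 450 + 45 = 1245.
Adding: ||u||_{H^1}^2 = 4310/7 + 1245 = 13025/7.


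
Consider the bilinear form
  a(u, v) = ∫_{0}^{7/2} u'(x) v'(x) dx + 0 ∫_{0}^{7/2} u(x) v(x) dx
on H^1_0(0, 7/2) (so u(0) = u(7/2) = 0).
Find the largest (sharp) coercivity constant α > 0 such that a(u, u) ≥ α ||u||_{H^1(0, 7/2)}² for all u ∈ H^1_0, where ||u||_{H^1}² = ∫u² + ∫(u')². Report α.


α = 4*π^2/(4*π^2 + 49)

Coercivity of a(·,·) on H^1_0(0, 7/2) means a(u, u) ≥ α ||u||_{H^1}² for every u ∈ H^1_0.
The interval has length L = 7/2, and Poincaré/coercivity depend only on L. Here a(u, u) = ∫(u')² + (0)·∫u².
Here c = 0, so a(u,u) = ∫(u')² alone. The condition a(u,u) ≥ α||u||_{H^1}² reads (1−α)∫(u')² ≥ (α−c)∫u². Any admissible α is ≤ 1 (rapidly oscillating u have ∫u²/∫(u')² → 0), and α = 1 would force 0 ≥ (1−c)∫u², impossible since c < 1; so 1−α > 0. By the sharp Poincaré inequality on H^1_0 of an interval of length L, ∫(u')² ≥ (π/L)²∫u² with equality for the first sine mode sin(π(x−x₀)/L) (x₀ the left endpoint), so the inequality holds for all u iff (1−α)(π/L)² ≥ α − c, i.e. α ≤ ((π/L)² + c)/((π/L)² + 1) = (1 + c(L/π)²)/(1 + (L/π)²). (Direct route, valid since c ≤ 0: Poincaré gives c∫u² ≥ c(L/π)²∫(u')², so a(u,u) ≥ (1 + c(L/π)²)∫(u')², while ||u||_{H^1}² ≤ (1 + (L/π)²)∫(u')²; dividing yields the same α.) With (π/L)² = 4*π^2/49 and c = 0, the largest admissible constant is α = ((π/L)² + c)/((π/L)² + 1).
Simplifying, α = 4*π^2/(4*π^2 + 49).


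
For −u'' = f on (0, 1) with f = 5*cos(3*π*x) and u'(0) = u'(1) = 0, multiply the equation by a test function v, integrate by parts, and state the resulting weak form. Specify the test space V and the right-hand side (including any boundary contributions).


V = H^1(0, 1) (no boundary constraint on v; u is determined up to an additive constant); weak form: ∫_0^1 u'v' dx = ∫_0^1 (5*cos(3*π*x)) v dx for all v ∈ V.

Multiply both sides by a test function v and integrate from 0 to 1:
  ∫_0^1 −u''(x) v(x) dx = ∫_0^1 f(x) v(x) dx.
Integrate the LHS by parts once:
  ∫_0^1 −u'' v dx = −[u'(x) v(x)]_0^1 + ∫_0^1 u'(x) v'(x) dx.
Thus ∫_0^1 u'(x) v'(x) dx = ∫_0^1 f(x) v(x) dx + [u'(x) v(x)]_0^1.
Choose V so that boundary terms are either known or forced to vanish.
u has homogeneous Neumann: u'(0) = u'(1) = 0. So [u' v]_0^1 = 0·v(1) − 0·v(0) = 0 for any v; take V = H^1(0, 1).
Weak formulation: find u (satisfying any essential BC) such that ∫_0^1 u'(x) v'(x) dx = ∫_0^1 f v dx for all v ∈ V (homogeneous Neumann, so boundary terms vanish).
Substituting f(x) = 5*cos(3*π*x), the right-hand side is ∫_0^1 (5*cos(3*π*x)) v dx.
Compatibility check (pure Neumann): taking v ≡ 1 ∈ V gives 0 = ∫_0^1 f dx + (0) − (0), i.e. ∫_0^1 f dx must equal u'(0) − u'(1) = 0. Indeed ∫_0^1 (5*cos(3*π*x)) dx = 0, so the data are compatible. The solution is then unique only up to an additive constant (fix it e.g. by requiring ∫_0^1 u dx = 0).


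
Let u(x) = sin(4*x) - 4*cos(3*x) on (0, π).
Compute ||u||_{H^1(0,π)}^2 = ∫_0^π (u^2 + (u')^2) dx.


||u||_{H^1(0,π)}^2 = -640/7 + 177*π/2

u'(x) = 12*sin(3*x) + 4*cos(4*x).
Expand u² and (u')² and integrate term by term on (0, π), using: for integers n ≥ 1, ∫_0^π sin²(nx) dx = ∫_0^π cos²(nx) dx = π/2; for n ≠ n', ∫_0^π sin(nx)sin(n'x) dx = ∫_0^π cos(nx)cos(n'x) dx = 0; and by product-to-sum, ∫_0^π sin(nx)cos(n'x) dx = ½∫_0^π [sin((n+n')x) + sin((n−n')x)] dx, which is 0 when n+n' is even and 2n/(n²−n'²) when n+n' is odd (it need not vanish on (0, π)).
  u² squared terms: (-4)²·∫cos(3x)² dx = 16·π/2 = 8*π;  (1)²·∫sin(4x)² dx = 1·π/2 = π/2.
  u² cross terms: 2·(-4)·(1)·∫cos(3x)·sin(4x) dx = -8·(8/7) = -64/7.
  So ∫_0^π u² dx = 8*π + π/2 − 64/7 = -64/7 + 17*π/2.
  (u')² squared terms: (4)²·∫cos(4x)² dx = 16·π/2 = 8*π;  (12)²·∫sin(3x)² dx = 144·π/2 = 72*π.
  (u')² cross terms: 2·(4)·(12)·∫cos(4x)·sin(3x) dx = 96·(-6/7) = -576/7.
  So ∫_0^π (u')² dx = 8*π + 72*π − 576/7 = -576/7 + 80*π.
||u||_{H^1}^2 = (-64/7 + 17*π/2) + (-576/7 + 80*π) = -640/7 + 177*π/2.


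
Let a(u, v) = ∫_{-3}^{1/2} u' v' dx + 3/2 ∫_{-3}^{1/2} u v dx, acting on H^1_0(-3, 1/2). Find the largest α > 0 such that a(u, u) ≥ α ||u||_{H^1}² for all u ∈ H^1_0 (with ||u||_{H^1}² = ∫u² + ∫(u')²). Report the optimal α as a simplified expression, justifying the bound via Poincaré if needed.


α = 1

Coercivity of a(·,·) on H^1_0(-3, 1/2) means a(u, u) ≥ α ||u||_{H^1}² for every u ∈ H^1_0.
The interval has length L = 7/2, and Poincaré/coercivity depend only on L. Here a(u, u) = ∫(u')² + (3/2)·∫u².
Here c = 3/2 ≥ 1, so a(u,u) = ∫(u')² + c∫u² ≥ ∫(u')² + ∫u² = ||u||_{H^1}², i.e. α = 1 works. No larger α is possible: a(u,u) ≥ α||u||_{H^1}² means (1−α)∫(u')² ≥ (α−c)∫u², and for the modes u_n = sin(nπ(x−x₀)/L) (x₀ the left endpoint) one has ∫u_n²/∫(u_n')² = (L/(nπ))² → 0, so a(u_n,u_n)/||u_n||_{H^1}² → 1. Hence the optimal constant is α = 1.
Therefore α = 1.


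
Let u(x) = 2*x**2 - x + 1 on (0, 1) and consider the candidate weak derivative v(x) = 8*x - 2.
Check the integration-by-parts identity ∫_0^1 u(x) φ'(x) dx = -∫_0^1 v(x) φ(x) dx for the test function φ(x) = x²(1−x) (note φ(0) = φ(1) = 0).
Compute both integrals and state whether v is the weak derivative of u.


LHS = -7/60, RHS = -7/30. No, v is not the weak derivative of u.

u(x) = 2*x**2 - x + 1, classical derivative u'(x) = 4*x - 1.
φ(x) = x²(1−x), so φ'(x) = x*(2 - 3*x).
Note φ(0) = φ(1) = 0, so the boundary term u·φ vanishes.
LHS = ∫_0^1 u(x) φ'(x) dx = ∫_0^1 (-6*x^4 + 7*x^3 - 5*x^2 + 2*x) dx. Term by term:
  ∫_0^1 -6*x^4 dx = -6/5;  ∫_0^1 7*x^3 dx = 7/4;  ∫_0^1 -5*x^2 dx = -5/3;
  ∫_0^1 2*x dx = 1.
Sum: -6/5 + 7/4 − 5/3 + 1 = -7/60.
So LHS = -7/60.
∫_0^1 v(x) φ(x) dx = ∫_0^1 (-8*x^4 + 10*x^3 - 2*x^2) dx. Term by term:
  ∫_0^1 -8*x^4 dx = -8/5;  ∫_0^1 10*x^3 dx = 5/2;  ∫_0^1 -2*x^2 dx = -2/3.
Sum: -8/5 + 5/2 − 2/3 = 7/30.
So RHS = -∫_0^1 v(x) φ(x) dx = -7/30.
LHS − RHS = 7/60 ≠ 0, so the identity fails.
(For a valid weak derivative the identity must hold for EVERY test function, in particular this one. The failure shows v is NOT the weak derivative of u.)
Correct weak derivative would be u'(x) = 4*x - 1.


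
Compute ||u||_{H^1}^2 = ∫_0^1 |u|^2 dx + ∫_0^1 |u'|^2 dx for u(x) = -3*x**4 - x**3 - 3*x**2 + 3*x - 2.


||u||_{H^1}^2 = 8139/140

The H^1 norm (squared) on an interval (0, L) is
  ||u||_{H^1}^2 = ∫_0^L u(x)^2 dx + ∫_0^L u'(x)^2 dx.
Compute u'(x) = -12*x**3 - 3*x**2 - 6*x + 3.
Then u(x)^2 = 9*x**8 + 6*x**7 + 19*x**6 - 12*x**5 + 15*x**4 - 14*x**3 + 21*x**2 - 12*x + 4 and u'(x)^2 = 144*x**6 + 72*x**5 + 153*x**4 - 36*x**3 + 18*x**2 - 36*x + 9.
Integrate each monomial from 0 to 1 using ∫_0^1 c·x^n dx = c·1^(n+1)/(n+1):
  ∫_0^1 u(x)^2 dx = ∫_0^1 (9*x^8 + 6*x^7 + 19*x^6 - 12*x^5 + 15*x^4 - 14*x^3 + 21*x^2 - 12*x + 4) dx. Term by term:
    ∫_0^1 9*x^8 dx = 1;  ∫_0^1 6*x^7 dx = 3/4;  ∫_0^1 19*x^6 dx = 19/7;
    ∫_0^1 -12*x^5 dx = -2;  ∫_0^1 15*x^4 dx = 3;  ∫_0^1 -14*x^3 dx = -7/2;
    ∫_0^1 21*x^2 dx = 7;  ∫_0^1 -12*x dx = -6;  ∫_0^1 4 dx = 4.
  Sum: 1 + 3/4 + 19/7 − 2 + 3 − 7/2 + 7 − 6 + 4 = 195/28.
  ∫_0^1 u'(x)^2 dx = ∫_0^1 (144*x^6 + 72*x^5 + 153*x^4 - 36*x^3 + 18*x^2 - 36*x + 9) dx. Term by term:
    ∫_0^1 144*x^6 dx = 144/7;  ∫_0^1 72*x^5 dx = 12;  ∫_0^1 153*x^4 dx = 153/5;
    ∫_0^1 -36*x^3 dx = -9;  ∫_0^1 18*x^2 dx = 6;  ∫_0^1 -36*x dx = -18;
    ∫_0^1 9 dx = 9.
  Sum: 144/7 + 12 + 153/5 − 9 + 6 − 18 + 9 = 1791/35.
Adding: ||u||_{H^1}^2 = 195/28 + 1791/35 = 8139/140.


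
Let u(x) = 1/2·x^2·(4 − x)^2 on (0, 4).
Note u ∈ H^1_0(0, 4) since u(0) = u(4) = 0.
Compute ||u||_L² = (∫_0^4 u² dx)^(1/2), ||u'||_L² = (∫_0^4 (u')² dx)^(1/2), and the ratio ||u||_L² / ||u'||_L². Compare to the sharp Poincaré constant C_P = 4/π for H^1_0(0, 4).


||u||_L² / ||u'||_L² = 2*sqrt(3)/3 < C_P = 4/π.

u(x) = 1/2·x^2·(4 − x)^2, so u'(x) = 2*x*(x - 4)*(x - 2).
u(x) = 1/2·x^2·(4 − x)^2 vanishes at x = 0 and x = 4, so u ∈ H^1_0(0, 4). Differentiate via the product rule and integrate the resulting polynomials term by term.
  ∫_0^4 u² dx = ∫_0^4 (x^8/4 - 4*x^7 + 24*x^6 - 64*x^5 + 64*x^4) dx. Term by term:
    ∫_0^4 x^8/4 dx = 65536/9;  ∫_0^4 -4*x^7 dx = -32768;  ∫_0^4 24*x^6 dx = 393216/7;
    ∫_0^4 -64*x^5 dx = -131072/3;  ∫_0^4 64*x^4 dx = 65536/5.
  Sum: 65536/9 − 32768 + 393216/7 − 131072/3 + 65536/5 = 32768/315.
  ∫_0^4 (u')² dx = ∫_0^4 (4*x^6 - 48*x^5 + 208*x^4 - 384*x^3 + 256*x^2) dx. Term by term:
    ∫_0^4 4*x^6 dx = 65536/7;  ∫_0^4 -48*x^5 dx = -32768;  ∫_0^4 208*x^4 dx = 212992/5;
    ∫_0^4 -384*x^3 dx = -24576;  ∫_0^4 256*x^2 dx = 16384/3.
  Sum: 65536/7 − 32768 + 212992/5 − 24576 + 16384/3 = 8192/105.
∫_0^4 u² dx = 32768/315, so ||u||_L² = 128*sqrt(70)/105.
∫_0^4 (u')² dx = 8192/105, so ||u'||_L² = 64*sqrt(210)/105.
Ratio ||u||_L² / ||u'||_L² = 2*sqrt(3)/3.
Sharp Poincaré constant on H^1_0(0, 4) is C_P = L/π = 4/π, achieved by sin(π/4·x).
A polynomial bump cannot attain the sharp Poincaré constant (only the first sine eigenfunction does), so the ratio is strictly less than C_P, consistent with ||u||_L² ≤ C_P ||u'||_L².


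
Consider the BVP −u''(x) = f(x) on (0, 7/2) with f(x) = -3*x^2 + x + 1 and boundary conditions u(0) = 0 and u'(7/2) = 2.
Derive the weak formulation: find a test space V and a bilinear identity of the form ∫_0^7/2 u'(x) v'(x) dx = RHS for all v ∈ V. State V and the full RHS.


V = {v ∈ H^1(0, 7/2) : v(0) = 0} (test functions vanish at x = 0 where u is specified); weak form: ∫_0^7/2 u'v' dx = ∫_0^7/2 (-3*x^2 + x + 1) v dx + 2·v(7/2) for all v ∈ V.

Multiply both sides by a test function v and integrate from 0 to 7/2:
  ∫_0^7/2 −u''(x) v(x) dx = ∫_0^7/2 f(x) v(x) dx.
Integrate the LHS by parts once:
  ∫_0^7/2 −u'' v dx = −[u'(x) v(x)]_0^7/2 + ∫_0^7/2 u'(x) v'(x) dx.
Thus ∫_0^7/2 u'(x) v'(x) dx = ∫_0^7/2 f(x) v(x) dx + [u'(x) v(x)]_0^7/2.
Choose V so that boundary terms are either known or forced to vanish.
Mixed BC: u(0) = 0 (Dirichlet) and u'(7/2) = 2 (Neumann). Define V = {v ∈ H^1(0, 7/2) : v(0) = 0}. Then [u' v]_0^7/2 = u'(7/2)·v(7/2) − u'(0)·0 = 2·v(7/2).
Weak formulation: find u (satisfying any essential BC) such that ∫_0^7/2 u'(x) v'(x) dx = ∫_0^7/2 f v dx + 2·v(7/2) for all v ∈ V (Dirichlet at 0 absorbed into V; Neumann datum at x = 7/2 contributes the boundary term).
Substituting f(x) = -3*x^2 + x + 1, the right-hand side is ∫_0^7/2 (-3*x^2 + x + 1) v dx + 2·v(7/2).


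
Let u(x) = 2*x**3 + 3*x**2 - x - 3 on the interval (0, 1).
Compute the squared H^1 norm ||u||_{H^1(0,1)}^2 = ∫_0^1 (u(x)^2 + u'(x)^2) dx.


||u||_{H^1}^2 = 7057/210

The H^1 norm (squared) on an interval (0, L) is
  ||u||_{H^1}^2 = ∫_0^L u(x)^2 dx + ∫_0^L u'(x)^2 dx.
Compute u'(x) = 6*x**2 + 6*x - 1.
Then u(x)^2 = 4*x**6 + 12*x**5 + 5*x**4 - 18*x**3 - 17*x**2 + 6*x + 9 and u'(x)^2 = 36*x**4 + 72*x**3 + 24*x**2 - 12*x + 1.
Integrate each monomial from 0 to 1 using ∫_0^1 c·x^n dx = c·1^(n+1)/(n+1):
  ∫_0^1 u(x)^2 dx = ∫_0^1 (4*x^6 + 12*x^5 + 5*x^4 - 18*x^3 - 17*x^2 + 6*x + 9) dx. Term by term:
    ∫_0^1 4*x^6 dx = 4/7;  ∫_0^1 12*x^5 dx = 2;  ∫_0^1 5*x^4 dx = 1;
    ∫_0^1 -18*x^3 dx = -9/2;  ∫_0^1 -17*x^2 dx = -17/3;  ∫_0^1 6*x dx = 3;
    ∫_0^1 9 dx = 9.
  Sum: 4/7 + 2 + 1 − 9/2 − 17/3 + 3 + 9 = 227/42.
  ∫_0^1 u'(x)^2 dx = ∫_0^1 (36*x^4 + 72*x^3 + 24*x^2 - 12*x + 1) dx. Term by term:
    ∫_0^1 36*x^4 dx = 36/5;  ∫_0^1 72*x^3 dx = 18;  ∫_0^1 24*x^2 dx = 8;
    ∫_0^1 -12*x dx = -6;  ∫_0^1 1 dx = 1.
  Sum: 36/5 + 18 + 8 − 6 + 1 = 141/5.
Adding: ||u||_{H^1}^2 = 227/42 + 141/5 = 7057/210.


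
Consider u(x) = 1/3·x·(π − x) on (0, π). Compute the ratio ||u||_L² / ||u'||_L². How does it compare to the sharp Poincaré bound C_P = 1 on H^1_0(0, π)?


||u||_L² / ||u'||_L² = sqrt(10)*π/10 < C_P = 1.

u(x) = 1/3·x·(π − x), so u'(x) = -2*x/3 + π/3.
u(x) = 1/3·x·(π − x) vanishes at x = 0 and x = π, so u ∈ H^1_0(0, π). Differentiate via the product rule and integrate the resulting polynomials term by term.
  ∫_0^π u² dx = ∫_0^π (x^4/9 - 2*π*x^3/9 + π^2*x^2/9) dx. Term by term:
    ∫_0^π x^4/9 dx = π^5/45;  ∫_0^π -2*π*x^3/9 dx = -π^5/18;  ∫_0^π π^2*x^2/9 dx = π^5/27.
  Sum: π^5/45 − π^5/18 + π^5/27 = π^5/270.
  ∫_0^π (u')² dx = ∫_0^π (4*x^2/9 - 4*π*x/9 + π^2/9) dx. Term by term:
    ∫_0^π 4*x^2/9 dx = 4*π^3/27;  ∫_0^π -4*π*x/9 dx = -2*π^3/9;  ∫_0^π π^2/9 dx = π^3/9.
  Sum: 4*π^3/27 − 2*π^3/9 + π^3/9 = π^3/27.
∫_0^π u² dx = π^5/270, so ||u||_L² = sqrt(30)*π^(5/2)/90.
∫_0^π (u')² dx = π^3/27, so ||u'||_L² = sqrt(3)*π^(3/2)/9.
Ratio ||u||_L² / ||u'||_L² = sqrt(10)*π/10.
Sharp Poincaré constant on H^1_0(0, π) is C_P = L/π = 1, achieved by sin(x).
A polynomial bump cannot attain the sharp Poincaré constant (only the first sine eigenfunction does), so the ratio is strictly less than C_P, consistent with ||u||_L² ≤ C_P ||u'||_L².


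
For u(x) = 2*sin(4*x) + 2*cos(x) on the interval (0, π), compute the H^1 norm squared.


||u||_{H^1(0,π)}^2 = 128/15 + 38*π

u'(x) = -2*sin(x) + 8*cos(4*x).
Expand u² and (u')² and integrate term by term on (0, π), using: for integers n ≥ 1, ∫_0^π sin²(nx) dx = ∫_0^π cos²(nx) dx = π/2; for n ≠ n', ∫_0^π sin(nx)sin(n'x) dx = ∫_0^π cos(nx)cos(n'x) dx = 0; and by product-to-sum, ∫_0^π sin(nx)cos(n'x) dx = ½∫_0^π [sin((n+n')x) + sin((n−n')x)] dx, which is 0 when n+n' is even and 2n/(n²−n'²) when n+n' is odd (it need not vanish on (0, π)).
  u² squared terms: (2)²·∫cos(x)² dx = 4·π/2 = 2*π;  (2)²·∫sin(4x)² dx = 4·π/2 = 2*π.
  u² cross terms: 2·(2)·(2)·∫cos(x)·sin(4x) dx = 8·(8/15) = 64/15.
  So ∫_0^π u² dx = 2*π + 2*π + 64/15 = 64/15 + 4*π.
  (u')² squared terms: (-2)²·∫sin(x)² dx = 4·π/2 = 2*π;  (8)²·∫cos(4x)² dx = 64·π/2 = 32*π.
  (u')² cross terms: 2·(-2)·(8)·∫sin(x)·cos(4x) dx = -32·(-2/15) = 64/15.
  So ∫_0^π (u')² dx = 2*π + 32*π + 64/15 = 64/15 + 34*π.
||u||_{H^1}^2 = (64/15 + 4*π) + (64/15 + 34*π) = 128/15 + 38*π.


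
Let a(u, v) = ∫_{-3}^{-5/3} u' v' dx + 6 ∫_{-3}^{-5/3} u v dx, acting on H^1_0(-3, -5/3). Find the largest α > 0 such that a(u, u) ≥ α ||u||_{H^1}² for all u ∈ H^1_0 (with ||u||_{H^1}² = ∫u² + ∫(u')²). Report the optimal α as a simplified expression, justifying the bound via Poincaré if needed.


α = 1

Coercivity of a(·,·) on H^1_0(-3, -5/3) means a(u, u) ≥ α ||u||_{H^1}² for every u ∈ H^1_0.
The interval has length L = 4/3, and Poincaré/coercivity depend only on L. Here a(u, u) = ∫(u')² + (6)·∫u².
Here c = 6 ≥ 1, so a(u,u) = ∫(u')² + c∫u² ≥ ∫(u')² + ∫u² = ||u||_{H^1}², i.e. α = 1 works. No larger α is possible: a(u,u) ≥ α||u||_{H^1}² means (1−α)∫(u')² ≥ (α−c)∫u², and for the modes u_n = sin(nπ(x−x₀)/L) (x₀ the left endpoint) one has ∫u_n²/∫(u_n')² = (L/(nπ))² → 0, so a(u_n,u_n)/||u_n||_{H^1}² → 1. Hence the optimal constant is α = 1.
Therefore α = 1.


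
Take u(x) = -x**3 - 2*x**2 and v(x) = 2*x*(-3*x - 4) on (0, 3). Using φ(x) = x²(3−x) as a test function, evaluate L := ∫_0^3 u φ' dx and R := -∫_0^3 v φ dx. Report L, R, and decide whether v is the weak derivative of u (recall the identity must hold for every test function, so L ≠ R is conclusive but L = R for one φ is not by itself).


LHS = 243/2, RHS = 243. No, v is not the weak derivative of u.

u(x) = -x**3 - 2*x**2, classical derivative u'(x) = -3*x**2 - 4*x.
φ(x) = x²(3−x), so φ'(x) = 3*x*(2 - x).
Note φ(0) = φ(3) = 0, so the boundary term u·φ vanishes.
LHS = ∫_0^3 u(x) φ'(x) dx = ∫_0^3 (3*x^5 - 12*x^3) dx. Term by term:
  ∫_0^3 3*x^5 dx = 729/2;  ∫_0^3 -12*x^3 dx = -243.
Sum: 729/2 − 243 = 243/2.
So LHS = 243/2.
∫_0^3 v(x) φ(x) dx = ∫_0^3 (6*x^5 - 10*x^4 - 24*x^3) dx. Term by term:
  ∫_0^3 6*x^5 dx = 729;  ∫_0^3 -10*x^4 dx = -486;  ∫_0^3 -24*x^3 dx = -486.
Sum: 729 − 486 − 486 = -243.
So RHS = -∫_0^3 v(x) φ(x) dx = 243.
LHS − RHS = -243/2 ≠ 0, so the identity fails.
(For a valid weak derivative the identity must hold for EVERY test function, in particular this one. The failure shows v is NOT the weak derivative of u.)
Correct weak derivative would be u'(x) = -3*x**2 - 4*x.


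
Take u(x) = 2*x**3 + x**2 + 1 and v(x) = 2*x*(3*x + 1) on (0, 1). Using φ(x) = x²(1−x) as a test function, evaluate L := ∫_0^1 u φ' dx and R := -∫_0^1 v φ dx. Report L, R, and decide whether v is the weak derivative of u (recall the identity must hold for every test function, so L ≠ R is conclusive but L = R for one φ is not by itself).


LHS = -3/10, RHS = -3/10. Yes, v = u' weakly.

u(x) = 2*x**3 + x**2 + 1, classical derivative u'(x) = 6*x**2 + 2*x.
φ(x) = x²(1−x), so φ'(x) = x*(2 - 3*x).
Note φ(0) = φ(1) = 0, so the boundary term u·φ vanishes.
LHS = ∫_0^1 u(x) φ'(x) dx = ∫_0^1 (-6*x^5 + x^4 + 2*x^3 - 3*x^2 + 2*x) dx. Term by term:
  ∫_0^1 -6*x^5 dx = -1;  ∫_0^1 x^4 dx = 1/5;  ∫_0^1 2*x^3 dx = 1/2;
  ∫_0^1 -3*x^2 dx = -1;  ∫_0^1 2*x dx = 1.
Sum: -1 + 1/5 + 1/2 − 1 + 1 = -3/10.
So LHS = -3/10.
∫_0^1 v(x) φ(x) dx = ∫_0^1 (-6*x^5 + 4*x^4 + 2*x^3) dx. Term by term:
  ∫_0^1 -6*x^5 dx = -1;  ∫_0^1 4*x^4 dx = 4/5;  ∫_0^1 2*x^3 dx = 1/2.
Sum: -1 + 4/5 + 1/2 = 3/10.
So RHS = -∫_0^1 v(x) φ(x) dx = -3/10.
LHS = RHS, so the identity holds for this test φ.
Moreover u is smooth here and v(x) = u'(x) = 6*x**2 + 2*x pointwise, so the identity holds for every test function. Hence v is the weak derivative of u.


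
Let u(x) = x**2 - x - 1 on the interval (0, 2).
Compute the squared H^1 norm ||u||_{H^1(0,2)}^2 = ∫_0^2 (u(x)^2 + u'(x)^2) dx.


||u||_{H^1}^2 = 32/5

The H^1 norm (squared) on an interval (0, L) is
  ||u||_{H^1}^2 = ∫_0^L u(x)^2 dx + ∫_0^L u'(x)^2 dx.
Compute u'(x) = 2*x - 1.
Then u(x)^2 = x**4 - 2*x**3 - x**2 + 2*x + 1 and u'(x)^2 = 4*x**2 - 4*x + 1.
Integrate each monomial from 0 to 2 using ∫_0^2 c·x^n dx = c·2^(n+1)/(n+1):
  ∫_0^2 u(x)^2 dx = ∫_0^2 (x^4 - 2*x^3 - x^2 + 2*x + 1) dx. Term by term:
    ∫_0^2 x^4 dx = 32/5;  ∫_0^2 -2*x^3 dx = -8;  ∫_0^2 -x^2 dx = -8/3;
    ∫_0^2 2*x dx = 4;  ∫_0^2 1 dx = 2.
  Sum: 32/5 − 8 − 8/3 + 4 + 2 = 26/15.
  ∫_0^2 u'(x)^2 dx = ∫_0^2 (4*x^2 - 4*x + 1) dx. Term by term:
    ∫_0^2 4*x^2 dx = 32/3;  ∫_0^2 -4*x dx = -8;  ∫_0^2 1 dx = 2.
  Sum: 32/3 − 8 + 2 = 14/3.
Adding: ||u||_{H^1}^2 = 26/15 + 14/3 = 32/5.


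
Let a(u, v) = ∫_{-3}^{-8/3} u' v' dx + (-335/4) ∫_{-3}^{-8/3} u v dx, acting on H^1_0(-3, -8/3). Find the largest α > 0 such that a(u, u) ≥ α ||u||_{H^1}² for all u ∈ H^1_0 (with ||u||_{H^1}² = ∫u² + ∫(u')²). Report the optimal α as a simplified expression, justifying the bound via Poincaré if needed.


α = (-335 + 36*π^2)/(4*(1 + 9*π^2))

Coercivity of a(·,·) on H^1_0(-3, -8/3) means a(u, u) ≥ α ||u||_{H^1}² for every u ∈ H^1_0.
The interval has length L = 1/3, and Poincaré/coercivity depend only on L. Here a(u, u) = ∫(u')² + (-335/4)·∫u².
Here c = -335/4 < 0 with |c| < (π/L)² = 9*π^2, so coercivity still holds. The condition a(u,u) ≥ α||u||_{H^1}² reads (1−α)∫(u')² ≥ (α−c)∫u². Any admissible α is ≤ 1 (rapidly oscillating u have ∫u²/∫(u')² → 0), and α = 1 would force 0 ≥ (1−c)∫u², impossible since c < 1; so 1−α > 0. By the sharp Poincaré inequality on H^1_0 of an interval of length L, ∫(u')² ≥ (π/L)²∫u² with equality for the first sine mode sin(π(x−x₀)/L) (x₀ the left endpoint), so the inequality holds for all u iff (1−α)(π/L)² ≥ α − c, i.e. α ≤ ((π/L)² + c)/((π/L)² + 1) = (1 + c(L/π)²)/(1 + (L/π)²). (Direct route, valid since c ≤ 0: Poincaré gives c∫u² ≥ c(L/π)²∫(u')², so a(u,u) ≥ (1 + c(L/π)²)∫(u')², while ||u||_{H^1}² ≤ (1 + (L/π)²)∫(u')²; dividing yields the same α.) With (π/L)² = 9*π^2 and c = -335/4, the largest admissible constant is α = ((π/L)² + c)/((π/L)² + 1).
Simplifying, α = (-335 + 36*π^2)/(4*(1 + 9*π^2)).


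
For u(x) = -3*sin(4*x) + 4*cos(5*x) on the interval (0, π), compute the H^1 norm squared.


||u||_{H^1(0,π)}^2 = 1664/3 + 569*π/2

u'(x) = -20*sin(5*x) - 12*cos(4*x).
Expand u² and (u')² and integrate term by term on (0, π), using: for integers n ≥ 1, ∫_0^π sin²(nx) dx = ∫_0^π cos²(nx) dx = π/2; for n ≠ n', ∫_0^π sin(nx)sin(n'x) dx = ∫_0^π cos(nx)cos(n'x) dx = 0; and by product-to-sum, ∫_0^π sin(nx)cos(n'x) dx = ½∫_0^π [sin((n+n')x) + sin((n−n')x)] dx, which is 0 when n+n' is even and 2n/(n²−n'²) when n+n' is odd (it need not vanish on (0, π)).
  u² squared terms: (-3)²·∫sin(4x)² dx = 9·π/2 = 9*π/2;  (4)²·∫cos(5x)² dx = 16·π/2 = 8*π.
  u² cross terms: 2·(-3)·(4)·∫sin(4x)·cos(5x) dx = -24·(-8/9) = 64/3.
  So ∫_0^π u² dx = 9*π/2 + 8*π + 64/3 = 64/3 + 25*π/2.
  (u')² squared terms: (-20)²·∫sin(5x)² dx = 400·π/2 = 200*π;  (-12)²·∫cos(4x)² dx = 144·π/2 = 72*π.
  (u')² cross terms: 2·(-20)·(-12)·∫sin(5x)·cos(4x) dx = 480·(10/9) = 1600/3.
  So ∫_0^π (u')² dx = 200*π + 72*π + 1600/3 = 1600/3 + 272*π.
||u||_{H^1}^2 = (64/3 + 25*π/2) + (1600/3 + 272*π) = 1664/3 + 569*π/2.


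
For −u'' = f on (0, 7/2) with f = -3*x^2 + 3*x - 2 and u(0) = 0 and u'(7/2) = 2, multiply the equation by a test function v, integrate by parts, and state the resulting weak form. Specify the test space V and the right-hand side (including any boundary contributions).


V = {v ∈ H^1(0, 7/2) : v(0) = 0} (test functions vanish at x = 0 where u is specified); weak form: ∫_0^7/2 u'v' dx = ∫_0^7/2 (-3*x^2 + 3*x - 2) v dx + 2·v(7/2) for all v ∈ V.

Multiply both sides by a test function v and integrate from 0 to 7/2:
  ∫_0^7/2 −u''(x) v(x) dx = ∫_0^7/2 f(x) v(x) dx.
Integrate the LHS by parts once:
  ∫_0^7/2 −u'' v dx = −[u'(x) v(x)]_0^7/2 + ∫_0^7/2 u'(x) v'(x) dx.
Thus ∫_0^7/2 u'(x) v'(x) dx = ∫_0^7/2 f(x) v(x) dx + [u'(x) v(x)]_0^7/2.
Choose V so that boundary terms are either known or forced to vanish.
Mixed BC: u(0) = 0 (Dirichlet) and u'(7/2) = 2 (Neumann). Define V = {v ∈ H^1(0, 7/2) : v(0) = 0}. Then [u' v]_0^7/2 = u'(7/2)·v(7/2) − u'(0)·0 = 2·v(7/2).
Weak formulation: find u (satisfying any essential BC) such that ∫_0^7/2 u'(x) v'(x) dx = ∫_0^7/2 f v dx + 2·v(7/2) for all v ∈ V (Dirichlet at 0 absorbed into V; Neumann datum at x = 7/2 contributes the boundary term).
Substituting f(x) = -3*x^2 + 3*x - 2, the right-hand side is ∫_0^7/2 (-3*x^2 + 3*x - 2) v dx + 2·v(7/2).


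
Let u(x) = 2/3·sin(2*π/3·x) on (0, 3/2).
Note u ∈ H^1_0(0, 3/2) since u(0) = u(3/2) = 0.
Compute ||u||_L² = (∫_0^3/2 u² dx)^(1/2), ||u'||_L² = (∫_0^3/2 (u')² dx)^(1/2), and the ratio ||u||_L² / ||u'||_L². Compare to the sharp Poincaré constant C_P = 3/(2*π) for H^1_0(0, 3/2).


||u||_L² / ||u'||_L² = 3/(2*π) = C_P.

u(x) = 2/3·sin(2*π/3·x), so u'(x) = 4*π*cos(2*π*x/3)/9.
Writing u(x) = A·sin(kπx/L) with A = 2/3 and k = 1, use ∫_0^L sin²(kπx/L) dx = L/2 and ∫_0^L cos²(kπx/L) dx = L/2.
u² = 4/9·sin²(2*π/3·x) and (u')² = 16*π^2/81·cos²(2*π/3·x), and each of sin², cos² integrates to L/2 = 3/4 over (0, 3/2).
∫_0^3/2 u² dx = 1/3, so ||u||_L² = sqrt(3)/3.
∫_0^3/2 (u')² dx = 4*π^2/27, so ||u'||_L² = 2*sqrt(3)*π/9.
Ratio ||u||_L² / ||u'||_L² = 3/(2*π).
Sharp Poincaré constant on H^1_0(0, 3/2) is C_P = L/π = 3/(2*π), achieved by sin(2*π/3·x).
This is the k = 1 eigenfunction (up to amplitude), so the ratio equals the sharp Poincaré constant exactly.


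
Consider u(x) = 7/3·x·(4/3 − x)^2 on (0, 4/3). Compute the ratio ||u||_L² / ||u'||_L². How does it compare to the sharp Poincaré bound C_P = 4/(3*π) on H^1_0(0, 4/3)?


||u||_L² / ||u'||_L² = 2*sqrt(14)/21 < C_P = 4/(3*π).

u(x) = 7/3·x·(4/3 − x)^2, so u'(x) = 7*x^2 - 112*x/9 + 112/27.
u(x) = 7/3·x·(4/3 − x)^2 vanishes at x = 0 and x = 4/3, so u ∈ H^1_0(0, 4/3). Differentiate via the product rule and integrate the resulting polynomials term by term.
  ∫_0^4/3 u² dx = ∫_0^4/3 (49*x^6/9 - 784*x^5/27 + 1568*x^4/27 - 12544*x^3/243 + 12544*x^2/729) dx. Term by term:
    ∫_0^4/3 49*x^6/9 dx = 114688/19683;  ∫_0^4/3 -784*x^5/27 dx = -1605632/59049;  ∫_0^4/3 1568*x^4/27 dx = 1605632/32805;
    ∫_0^4/3 -12544*x^3/243 dx = -802816/19683;  ∫_0^4/3 12544*x^2/729 dx = 802816/59049.
  Sum: 114688/19683 − 1605632/59049 + 1605632/32805 − 802816/19683 + 802816/59049 = 114688/295245.
  ∫_0^4/3 (u')² dx = ∫_0^4/3 (49*x^4 - 1568*x^3/9 + 17248*x^2/81 - 25088*x/243 + 12544/729) dx. Term by term:
    ∫_0^4/3 49*x^4 dx = 50176/1215;  ∫_0^4/3 -1568*x^3/9 dx = -100352/729;  ∫_0^4/3 17248*x^2/81 dx = 1103872/6561;
    ∫_0^4/3 -25088*x/243 dx = -200704/2187;  ∫_0^4/3 12544/729 dx = 50176/2187.
  Sum: 50176/1215 − 100352/729 + 1103872/6561 − 200704/2187 + 50176/2187 = 100352/32805.
∫_0^4/3 u² dx = 114688/295245, so ||u||_L² = 128*sqrt(35)/1215.
∫_0^4/3 (u')² dx = 100352/32805, so ||u'||_L² = 224*sqrt(10)/405.
Ratio ||u||_L² / ||u'||_L² = 2*sqrt(14)/21.
Sharp Poincaré constant on H^1_0(0, 4/3) is C_P = L/π = 4/(3*π), achieved by sin(3*π/4·x).
A polynomial bump cannot attain the sharp Poincaré constant (only the first sine eigenfunction does), so the ratio is strictly less than C_P, consistent with ||u||_L² ≤ C_P ||u'||_L².


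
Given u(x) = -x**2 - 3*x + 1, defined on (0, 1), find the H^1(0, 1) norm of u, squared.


||u||_{H^1}^2 = 551/30

The H^1 norm (squared) on an interval (0, L) is
  ||u||_{H^1}^2 = ∫_0^L u(x)^2 dx + ∫_0^L u'(x)^2 dx.
Compute u'(x) = -2*x - 3.
Then u(x)^2 = x**4 + 6*x**3 + 7*x**2 - 6*x + 1 and u'(x)^2 = 4*x**2 + 12*x + 9.
Integrate each monomial from 0 to 1 using ∫_0^1 c·x^n dx = c·1^(n+1)/(n+1):
  ∫_0^1 u(x)^2 dx = ∫_0^1 (x^4 + 6*x^3 + 7*x^2 - 6*x + 1) dx. Term by term:
    ∫_0^1 x^4 dx = 1/5;  ∫_0^1 6*x^3 dx = 3/2;  ∫_0^1 7*x^2 dx = 7/3;
    ∫_0^1 -6*x dx = -3;  ∫_0^1 1 dx = 1.
  Sum: 1/5 + 3/2 + 7/3 − 3 + 1 = 61/30.
  ∫_0^1 u'(x)^2 dx = ∫_0^1 (4*x^2 + 12*x + 9) dx. Term by term:
    ∫_0^1 4*x^2 dx = 4/3;  ∫_0^1 12*x dx = 6;  ∫_0^1 9 dx = 9.
  Sum: 4/3 + 6 + 9 = 49/3.
Adding: ||u||_{H^1}^2 = 61/30 + 49/3 = 551/30.


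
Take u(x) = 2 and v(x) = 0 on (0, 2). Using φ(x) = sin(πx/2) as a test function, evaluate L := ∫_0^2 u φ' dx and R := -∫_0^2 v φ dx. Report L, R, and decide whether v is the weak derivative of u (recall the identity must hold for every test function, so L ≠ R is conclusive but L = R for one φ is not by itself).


LHS = 0, RHS = 0. Yes, v = u' weakly.

u(x) = 2, classical derivative u'(x) = 0.
φ(x) = sin(πx/2), so φ'(x) = π*cos(π*x/2)/2.
Note φ(0) = φ(2) = 0, so the boundary term u·φ vanishes.
LHS = ∫_0^2 u(x) φ'(x) dx = ∫_0^2 (π*cos(π*x/2)) dx. Term by term:
  ∫_0^2 π*cos(π*x/2) dx = 0.
So LHS = 0.
∫_0^2 v(x) φ(x) dx = ∫_0^2 (0) dx. Term by term:
  ∫_0^2 0 dx = 0.
So RHS = -∫_0^2 v(x) φ(x) dx = 0.
LHS = RHS, so the identity holds for this test φ.
Moreover u is smooth here and v(x) = u'(x) = 0 pointwise, so the identity holds for every test function. Hence v is the weak derivative of u.


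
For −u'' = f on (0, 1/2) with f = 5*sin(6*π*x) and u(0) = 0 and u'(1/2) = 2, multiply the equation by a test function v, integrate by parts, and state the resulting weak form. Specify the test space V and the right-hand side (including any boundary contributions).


V = {v ∈ H^1(0, 1/2) : v(0) = 0} (test functions vanish at x = 0 where u is specified); weak form: ∫_0^1/2 u'v' dx = ∫_0^1/2 (5*sin(6*π*x)) v dx + 2·v(1/2) for all v ∈ V.

Multiply both sides by a test function v and integrate from 0 to 1/2:
  ∫_0^1/2 −u''(x) v(x) dx = ∫_0^1/2 f(x) v(x) dx.
Integrate the LHS by parts once:
  ∫_0^1/2 −u'' v dx = −[u'(x) v(x)]_0^1/2 + ∫_0^1/2 u'(x) v'(x) dx.
Thus ∫_0^1/2 u'(x) v'(x) dx = ∫_0^1/2 f(x) v(x) dx + [u'(x) v(x)]_0^1/2.
Choose V so that boundary terms are either known or forced to vanish.
Mixed BC: u(0) = 0 (Dirichlet) and u'(1/2) = 2 (Neumann). Define V = {v ∈ H^1(0, 1/2) : v(0) = 0}. Then [u' v]_0^1/2 = u'(1/2)·v(1/2) − u'(0)·0 = 2·v(1/2).
Weak formulation: find u (satisfying any essential BC) such that ∫_0^1/2 u'(x) v'(x) dx = ∫_0^1/2 f v dx + 2·v(1/2) for all v ∈ V (Dirichlet at 0 absorbed into V; Neumann datum at x = 1/2 contributes the boundary term).
Substituting f(x) = 5*sin(6*π*x), the right-hand side is ∫_0^1/2 (5*sin(6*π*x)) v dx + 2·v(1/2).


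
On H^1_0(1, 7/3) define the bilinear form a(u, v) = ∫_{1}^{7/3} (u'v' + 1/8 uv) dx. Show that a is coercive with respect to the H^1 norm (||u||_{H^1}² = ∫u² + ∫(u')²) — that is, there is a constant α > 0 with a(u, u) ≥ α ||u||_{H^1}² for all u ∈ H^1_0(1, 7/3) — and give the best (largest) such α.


α = (2 + 9*π^2)/(16 + 9*π^2)

Coercivity of a(·,·) on H^1_0(1, 7/3) means a(u, u) ≥ α ||u||_{H^1}² for every u ∈ H^1_0.
The interval has length L = 4/3, and Poincaré/coercivity depend only on L. Here a(u, u) = ∫(u')² + (1/8)·∫u².
Here 0 < c = 1/8 < 1. The condition a(u,u) ≥ α||u||_{H^1}² reads (1−α)∫(u')² ≥ (α−c)∫u². Any admissible α is ≤ 1 (rapidly oscillating u have ∫u²/∫(u')² → 0), and α = 1 would force 0 ≥ (1−c)∫u², impossible since c < 1; so 1−α > 0. By the sharp Poincaré inequality on H^1_0 of an interval of length L, ∫(u')² ≥ (π/L)²∫u² with equality for the first sine mode sin(π(x−x₀)/L) (x₀ the left endpoint), so the inequality holds for all u iff (1−α)(π/L)² ≥ α − c, i.e. α ≤ ((π/L)² + c)/((π/L)² + 1) = (1 + c(L/π)²)/(1 + (L/π)²). With (π/L)² = 9*π^2/16 and c = 1/8, the largest admissible constant is α = ((π/L)² + c)/((π/L)² + 1).
Simplifying, α = (2 + 9*π^2)/(16 + 9*π^2).
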